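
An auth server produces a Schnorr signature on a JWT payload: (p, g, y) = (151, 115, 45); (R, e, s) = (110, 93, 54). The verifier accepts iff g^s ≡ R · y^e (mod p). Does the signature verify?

verifies

g^s mod p:
115^2 = 13225 ≡ 88
115^4 ≡ 88^2 = 7744 ≡ 43
115^8 ≡ 43^2 = 1849 ≡ 37
115^16 ≡ 37^2 = 1369 ≡ 10
115^32 ≡ 10^2 = 100
54 = 32 + 16 + 4 + 2, so 115^54 ≡ 100·10·43·88 ≡ 91 (mod 151)
R · y^e mod p:
45^2 = 2025 ≡ 62
45^4 ≡ 62^2 = 3844 ≡ 69
45^8 ≡ 69^2 = 4761 ≡ 80
45^16 ≡ 80^2 = 6400 ≡ 58
45^32 ≡ 58^2 = 3364 ≡ 42
45^64 ≡ 42^2 = 1764 ≡ 103
93 = 64 + 16 + 8 + 4 + 1, so 45^93 ≡ 103·58·80·69·45 ≡ 123 (mod 151)
110·123 = 13530 ≡ 91 (mod 151)
91 ≡ 91 (mod 151); signature holds.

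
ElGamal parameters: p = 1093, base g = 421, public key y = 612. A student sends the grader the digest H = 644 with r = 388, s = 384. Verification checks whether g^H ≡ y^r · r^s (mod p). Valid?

no

Left side g^H mod p:
421^2 = 177241 ≡ 175
421^4 ≡ 175^2 = 30625 ≡ 21
421^8 ≡ 21^2 = 441
421^16 ≡ 441^2 = 194481 ≡ 1020
421^32 ≡ 1020^2 = 1040400 ≡ 957
421^64 ≡ 957^2 = 915849 ≡ 1008
421^128 ≡ 1008^2 = 1016064 ≡ 667
421^256 ≡ 667^2 = 444889 ≡ 38
421^512 ≡ 38^2 = 1444 ≡ 351
644 = 512 + 128 + 4, so 421^644 ≡ 351·667·21 ≡ 143 (mod 1093)
Right side y^r · r^s mod p:
612^2 = 374544 ≡ 738
612^4 ≡ 738^2 = 544644 ≡ 330
612^8 ≡ 330^2 = 108900 ≡ 693
612^16 ≡ 693^2 = 480249 ≡ 422
612^32 ≡ 422^2 = 178084 ≡ 1018
612^64 ≡ 1018^2 = 1036324 ≡ 160
612^128 ≡ 160^2 = 25600 ≡ 461
612^256 ≡ 461^2 = 212521 ≡ 479
388 = 256 + 128 + 4, so 612^388 ≡ 479·461·330 ≡ 1053 (mod 1093)
388^2 = 150544 ≡ 803
388^4 ≡ 803^2 = 644809 ≡ 1032
388^8 ≡ 1032^2 = 1065024 ≡ 442
388^16 ≡ 442^2 = 195364 ≡ 810
388^32 ≡ 810^2 = 656100 ≡ 300
388^64 ≡ 300^2 = 90000 ≡ 374
388^128 ≡ 374^2 = 139876 ≡ 1065
388^256 ≡ 1065^2 = 1134225 ≡ 784
384 = 256 + 128, so 388^384 ≡ 784·1065 ≡ 1001 (mod 1093)
1053·1001 = 1054053 ≡ 401 (mod 1093)
143 ≠ 401, so verification fails.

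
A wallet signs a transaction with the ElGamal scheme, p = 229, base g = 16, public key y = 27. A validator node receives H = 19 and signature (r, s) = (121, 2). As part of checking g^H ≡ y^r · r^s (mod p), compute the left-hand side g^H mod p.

16^2 = 256 ≡ 27
16^4 ≡ 27^2 = 729 ≡ 42
16^8 ≡ 42^2 = 1764 ≡ 161
16^16 ≡ 161^2 = 25921 ≡ 44
19 = 16 + 2 + 1, so 16^19 ≡ 44·27·16 ≡ 1 (mod 229)

1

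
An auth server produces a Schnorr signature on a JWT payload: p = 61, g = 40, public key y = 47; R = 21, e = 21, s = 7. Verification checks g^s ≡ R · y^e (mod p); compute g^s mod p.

40^2 = 1600 ≡ 14
40^4 ≡ 14^2 = 196 ≡ 13
7 = 4 + 2 + 1, so 40^7 ≡ 13·14·40 ≡ 21 (mod 61)

21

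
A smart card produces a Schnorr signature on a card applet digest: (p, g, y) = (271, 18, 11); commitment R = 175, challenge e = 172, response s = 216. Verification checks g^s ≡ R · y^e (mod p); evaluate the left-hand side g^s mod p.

100

18^2 = 324 ≡ 53
18^4 ≡ 53^2 = 2809 ≡ 99
18^8 ≡ 99^2 = 9801 ≡ 45
18^16 ≡ 45^2 = 2025 ≡ 128
18^32 ≡ 128^2 = 16384 ≡ 124
18^64 ≡ 124^2 = 15376 ≡ 200
18^128 ≡ 200^2 = 40000 ≡ 163
216 = 128 + 64 + 16 + 8, so 18^216 ≡ 163·200·128·45 ≡ 100 (mod 271)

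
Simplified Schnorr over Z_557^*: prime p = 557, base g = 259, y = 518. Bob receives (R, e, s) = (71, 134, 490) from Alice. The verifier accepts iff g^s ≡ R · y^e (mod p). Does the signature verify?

verifies

g^s mod p:
259^2 = 67081 ≡ 241
259^4 ≡ 241^2 = 58081 ≡ 153
259^8 ≡ 153^2 = 23409 ≡ 15
259^16 ≡ 15^2 = 225
259^32 ≡ 225^2 = 50625 ≡ 495
259^64 ≡ 495^2 = 245025 ≡ 502
259^128 ≡ 502^2 = 252004 ≡ 240
259^256 ≡ 240^2 = 57600 ≡ 229
490 = 256 + 128 + 64 + 32 + 8 + 2, so 259^490 ≡ 229·240·502·495·15·241 ≡ 488 (mod 557)
R · y^e mod p:
518^2 = 268324 ≡ 407
518^4 ≡ 407^2 = 165649 ≡ 220
518^8 ≡ 220^2 = 48400 ≡ 498
518^16 ≡ 498^2 = 248004 ≡ 139
518^32 ≡ 139^2 = 19321 ≡ 383
518^64 ≡ 383^2 = 146689 ≡ 198
518^128 ≡ 198^2 = 39204 ≡ 214
134 = 128 + 4 + 2, so 518^134 ≡ 214·220·407 ≡ 203 (mod 557)
71·203 = 14413 ≡ 488 (mod 557)
488 ≡ 488 (mod 557); signature holds.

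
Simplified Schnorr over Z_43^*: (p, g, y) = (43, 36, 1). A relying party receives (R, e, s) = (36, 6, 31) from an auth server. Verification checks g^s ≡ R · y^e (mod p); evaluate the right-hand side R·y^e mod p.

36

1^2 = 1
1^4 ≡ 1^2 = 1
6 = 4 + 2, so 1^6 ≡ 1·1 ≡ 1 (mod 43)
R · y^e ≡ 36·1 = 36 ≡ 36 (mod 43)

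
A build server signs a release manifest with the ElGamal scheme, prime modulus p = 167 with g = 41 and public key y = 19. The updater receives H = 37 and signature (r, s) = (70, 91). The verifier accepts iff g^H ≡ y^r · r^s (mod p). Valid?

yes

Left side g^H mod p:
Squares mod 167: 41^1≡41, 41^2≡11, 41^4≡121, 41^8≡112, 41^16≡19, 41^32≡27
37 = 32 + 4 + 1, so 41^37 ≡ 27·121·41 ≡ 13 (mod 167)
Right side y^r · r^s mod p:
Squares mod 167: 19^1≡19, 19^2≡27, 19^4≡61, 19^8≡47, 19^16≡38, 19^32≡108, 19^64≡141
70 = 64 + 4 + 2, so 19^70 ≡ 141·61·27 ≡ 97 (mod 167)
Squares mod 167: 70^1≡70, 70^2≡57, 70^4≡76, 70^8≡98, 70^16≡85, 70^32≡44, 70^64≡99
91 = 64 + 16 + 8 + 2 + 1, so 70^91 ≡ 99·85·98·57·70 ≡ 69 (mod 167)
97·69 = 6693 ≡ 13 (mod 167)
13 ≡ 13 (mod 167), so the signature is genuine.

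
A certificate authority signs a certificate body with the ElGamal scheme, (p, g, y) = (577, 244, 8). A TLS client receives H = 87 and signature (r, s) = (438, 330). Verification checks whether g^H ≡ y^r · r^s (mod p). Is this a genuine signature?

Left side g^H mod p:
244^2 = 59536 ≡ 105
244^4 ≡ 105^2 = 11025 ≡ 62
244^8 ≡ 62^2 = 3844 ≡ 382
244^16 ≡ 382^2 = 145924 ≡ 520
244^32 ≡ 520^2 = 270400 ≡ 364
244^64 ≡ 364^2 = 132496 ≡ 363
87 = 64 + 16 + 4 + 2 + 1, so 244^87 ≡ 363·520·62·105·244 ≡ 141 (mod 577)
Right side y^r · r^s mod p:
8^2 = 64
8^4 ≡ 64^2 = 4096 ≡ 57
8^8 ≡ 57^2 = 3249 ≡ 364
8^16 ≡ 364^2 = 132496 ≡ 363
8^32 ≡ 363^2 = 131769 ≡ 213
8^64 ≡ 213^2 = 45369 ≡ 363
8^128 ≡ 363^2 = 131769 ≡ 213
8^256 ≡ 213^2 = 45369 ≡ 363
438 = 256 + 128 + 32 + 16 + 4 + 2, so 8^438 ≡ 363·213·213·363·57·64 ≡ 186 (mod 577)
438^2 = 191844 ≡ 280
438^4 ≡ 280^2 = 78400 ≡ 505
438^8 ≡ 505^2 = 255025 ≡ 568
438^16 ≡ 568^2 = 322624 ≡ 81
438^32 ≡ 81^2 = 6561 ≡ 214
438^64 ≡ 214^2 = 45796 ≡ 213
438^128 ≡ 213^2 = 45369 ≡ 363
438^256 ≡ 363^2 = 131769 ≡ 213
330 = 256 + 64 + 8 + 2, so 438^330 ≡ 213·213·568·280 ≡ 362 (mod 577)
186·362 = 67332 ≡ 400 (mod 577)
141 ≠ 400, so verification fails.

forged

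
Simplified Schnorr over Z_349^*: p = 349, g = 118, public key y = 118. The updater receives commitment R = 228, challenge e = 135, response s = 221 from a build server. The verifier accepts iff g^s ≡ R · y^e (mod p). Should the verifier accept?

g^s mod p:
Squares mod 349: 118^1≡118, 118^2≡313, 118^4≡249, 118^8≡228, 118^16≡332, 118^32≡289, 118^64≡110, 118^128≡234
221 = 128 + 64 + 16 + 8 + 4 + 1, so 118^221 ≡ 234·110·332·228·249·118 ≡ 263 (mod 349)
R · y^e mod p:
Squares mod 349: 118^1≡118, 118^2≡313, 118^4≡249, 118^8≡228, 118^16≡332, 118^32≡289, 118^64≡110, 118^128≡234
135 = 128 + 4 + 2 + 1, so 118^135 ≡ 234·249·313·118 ≡ 322 (mod 349)
228·322 = 73416 ≡ 126 (mod 349)
263 ≠ 126; the check fails.

reject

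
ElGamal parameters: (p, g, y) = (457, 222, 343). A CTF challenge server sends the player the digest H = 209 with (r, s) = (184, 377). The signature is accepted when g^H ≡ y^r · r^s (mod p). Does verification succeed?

passes

Left side g^H mod p:
Squares mod 457: 222^1≡222, 222^2≡385, 222^4≡157, 222^8≡428, 222^16≡384, 222^32≡302, 222^64≡261, 222^128≡28
209 = 128 + 64 + 16 + 1, so 222^209 ≡ 28·261·384·222 ≡ 387 (mod 457)
Right side y^r · r^s mod p:
Squares mod 457: 343^1≡343, 343^2≡200, 343^4≡241, 343^8≡42, 343^16≡393, 343^32≡440, 343^64≡289, 343^128≡347
184 = 128 + 32 + 16 + 8, so 343^184 ≡ 347·440·393·42 ≡ 440 (mod 457)
Squares mod 457: 184^1≡184, 184^2≡38, 184^4≡73, 184^8≡302, 184^16≡261, 184^32≡28, 184^64≡327, 184^128≡448, 184^256≡81
377 = 256 + 64 + 32 + 16 + 8 + 1, so 184^377 ≡ 81·327·28·261·302·184 ≡ 31 (mod 457)
440·31 = 13640 ≡ 387 (mod 457)
387 ≡ 387 (mod 457), so the signature is genuine.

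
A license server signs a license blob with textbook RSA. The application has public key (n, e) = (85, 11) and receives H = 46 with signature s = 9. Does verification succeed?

s^2 ≡ 9^2 = 81
s^4 ≡ 81^2 = 6561 ≡ 16
s^8 ≡ 16^2 = 256 ≡ 1
11 = 8 + 2 + 1, so s^11 ≡ 1·81·9 ≡ 49 (mod 85)
The recovered value 49 does not match the digest 46.

fails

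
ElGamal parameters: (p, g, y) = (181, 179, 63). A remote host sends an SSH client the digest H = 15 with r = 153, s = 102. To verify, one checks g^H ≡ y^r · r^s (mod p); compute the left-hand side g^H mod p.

179^2 = 32041 ≡ 4
179^4 ≡ 4^2 = 16
179^8 ≡ 16^2 = 256 ≡ 75
15 = 8 + 4 + 2 + 1, so 179^15 ≡ 75·16·4·179 ≡ 174 (mod 181)

174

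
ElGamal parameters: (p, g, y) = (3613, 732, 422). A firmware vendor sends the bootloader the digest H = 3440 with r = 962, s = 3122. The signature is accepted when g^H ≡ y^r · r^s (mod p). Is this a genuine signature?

genuine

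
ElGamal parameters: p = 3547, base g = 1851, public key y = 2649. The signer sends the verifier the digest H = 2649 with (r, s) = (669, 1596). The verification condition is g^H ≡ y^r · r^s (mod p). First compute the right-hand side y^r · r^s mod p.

2624

2649^669 mod 3547 = 735
669^1596 mod 3547 = 1876
y^r · r^s ≡ 735·1876 = 1378860 ≡ 2624 (mod 3547)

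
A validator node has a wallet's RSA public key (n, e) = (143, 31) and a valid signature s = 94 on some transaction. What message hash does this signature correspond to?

94

s^2 ≡ 94^2 = 8836 ≡ 113
s^4 ≡ 113^2 = 12769 ≡ 42
s^8 ≡ 42^2 = 1764 ≡ 48
s^16 ≡ 48^2 = 2304 ≡ 16
31 = 16 + 8 + 4 + 2 + 1, so s^31 ≡ 16·48·42·113·94 ≡ 94 (mod 143)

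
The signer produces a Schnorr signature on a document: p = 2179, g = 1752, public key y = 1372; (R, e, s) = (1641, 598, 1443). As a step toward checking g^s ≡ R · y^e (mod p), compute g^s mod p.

902

1752^1443 mod 2179 = 902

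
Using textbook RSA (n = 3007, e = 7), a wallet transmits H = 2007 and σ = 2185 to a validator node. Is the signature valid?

σ^2 ≡ 2185^2 = 4774225 ≡ 2116
σ^4 ≡ 2116^2 = 4477456 ≡ 33
7 = 4 + 2 + 1, so σ^7 ≡ 33·2116·2185 ≡ 2007 (mod 3007)
σ^7 mod 3007 = 2007 matches H.

valid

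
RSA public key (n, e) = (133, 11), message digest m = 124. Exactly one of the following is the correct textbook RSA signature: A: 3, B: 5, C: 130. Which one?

Candidate A: Squares mod 133: 3^1≡3, 3^2≡9, 3^4≡81, 3^8≡44; 11 = 8 + 2 + 1, so 3^11 ≡ 44·9·3 ≡ 124 (mod 133)
  → matches m = 124
Candidate B: Squares mod 133: 5^1≡5, 5^2≡25, 5^4≡93, 5^8≡4; 11 = 8 + 2 + 1, so 5^11 ≡ 4·25·5 ≡ 101 (mod 133)
Candidate C: Squares mod 133: 130^1≡130, 130^2≡9, 130^4≡81, 130^8≡44; 11 = 8 + 2 + 1, so 130^11 ≡ 44·9·130 ≡ 9 (mod 133)

A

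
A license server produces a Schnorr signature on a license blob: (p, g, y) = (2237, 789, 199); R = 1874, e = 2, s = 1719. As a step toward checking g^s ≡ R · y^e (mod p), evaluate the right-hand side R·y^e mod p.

2036

199^2 = 39601 ≡ 1572
R · y^e ≡ 1874·1572 = 2945928 ≡ 2036 (mod 2237)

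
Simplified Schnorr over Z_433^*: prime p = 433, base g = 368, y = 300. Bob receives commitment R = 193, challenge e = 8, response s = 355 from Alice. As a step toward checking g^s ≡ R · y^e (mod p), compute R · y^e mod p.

110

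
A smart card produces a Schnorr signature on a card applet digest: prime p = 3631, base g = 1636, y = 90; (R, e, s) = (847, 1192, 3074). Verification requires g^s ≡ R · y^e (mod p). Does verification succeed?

g^s mod p:
1636^2 = 2676496 ≡ 449
1636^4 ≡ 449^2 = 201601 ≡ 1896
1636^8 ≡ 1896^2 = 3594816 ≡ 126
1636^16 ≡ 126^2 = 15876 ≡ 1352
1636^32 ≡ 1352^2 = 1827904 ≡ 1511
1636^64 ≡ 1511^2 = 2283121 ≡ 2853
1636^128 ≡ 2853^2 = 8139609 ≡ 2538
1636^256 ≡ 2538^2 = 6441444 ≡ 50
1636^512 ≡ 50^2 = 2500
1636^1024 ≡ 2500^2 = 6250000 ≡ 1049
1636^2048 ≡ 1049^2 = 1100401 ≡ 208
3074 = 2048 + 1024 + 2, so 1636^3074 ≡ 208·1049·449 ≡ 197 (mod 3631)
R · y^e mod p:
90^2 = 8100 ≡ 838
90^4 ≡ 838^2 = 702244 ≡ 1461
90^8 ≡ 1461^2 = 2134521 ≡ 3124
90^16 ≡ 3124^2 = 9759376 ≡ 2879
90^32 ≡ 2879^2 = 8288641 ≡ 2699
90^64 ≡ 2699^2 = 7284601 ≡ 815
90^128 ≡ 815^2 = 664225 ≡ 3383
90^256 ≡ 3383^2 = 11444689 ≡ 3408
90^512 ≡ 3408^2 = 11614464 ≡ 2526
90^1024 ≡ 2526^2 = 6380676 ≡ 1009
1192 = 1024 + 128 + 32 + 8, so 90^1192 ≡ 1009·3383·2699·3124 ≡ 2787 (mod 3631)
847·2787 = 2360589 ≡ 439 (mod 3631)
197 ≠ 439; the check fails.

fails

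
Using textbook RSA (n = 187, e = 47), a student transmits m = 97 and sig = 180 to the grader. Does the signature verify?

sig^2 ≡ 180^2 = 32400 ≡ 49
sig^4 ≡ 49^2 = 2401 ≡ 157
sig^8 ≡ 157^2 = 24649 ≡ 152
sig^16 ≡ 152^2 = 23104 ≡ 103
sig^32 ≡ 103^2 = 10609 ≡ 137
47 = 32 + 8 + 4 + 2 + 1, so sig^47 ≡ 137·152·157·49·180 ≡ 148 (mod 187)
The recovered value 148 does not match the digest 97.

does not verify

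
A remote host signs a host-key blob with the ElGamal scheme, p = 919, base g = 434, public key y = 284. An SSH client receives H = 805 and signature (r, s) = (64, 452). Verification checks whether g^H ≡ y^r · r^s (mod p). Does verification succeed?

Left side g^H mod p:
Squares mod 919: 434^1≡434, 434^2≡880, 434^4≡602, 434^8≡318, 434^16≡34, 434^32≡237, 434^64≡110, 434^128≡153, 434^256≡434, 434^512≡880
805 = 512 + 256 + 32 + 4 + 1, so 434^805 ≡ 880·434·237·602·434 ≡ 8 (mod 919)
Right side y^r · r^s mod p:
Squares mod 919: 284^1≡284, 284^2≡703, 284^4≡706, 284^8≡338, 284^16≡288, 284^32≡234, 284^64≡535
284^64 ≡ 535 (mod 919)
Squares mod 919: 64^1≡64, 64^2≡420, 64^4≡871, 64^8≡466, 64^16≡272, 64^32≡464, 64^64≡250, 64^128≡8, 64^256≡64
452 = 256 + 128 + 64 + 4, so 64^452 ≡ 64·8·250·871 ≡ 434 (mod 919)
535·434 = 232190 ≡ 602 (mod 919)
8 ≠ 602, so verification fails.

fails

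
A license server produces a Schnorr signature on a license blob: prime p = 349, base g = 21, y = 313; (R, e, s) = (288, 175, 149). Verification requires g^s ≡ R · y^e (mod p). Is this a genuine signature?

g^s mod p:
21^2 = 441 ≡ 92
21^4 ≡ 92^2 = 8464 ≡ 88
21^8 ≡ 88^2 = 7744 ≡ 66
21^16 ≡ 66^2 = 4356 ≡ 168
21^32 ≡ 168^2 = 28224 ≡ 304
21^64 ≡ 304^2 = 92416 ≡ 280
21^128 ≡ 280^2 = 78400 ≡ 224
149 = 128 + 16 + 4 + 1, so 21^149 ≡ 224·168·88·21 ≡ 102 (mod 349)
R · y^e mod p:
313^2 = 97969 ≡ 249
313^4 ≡ 249^2 = 62001 ≡ 228
313^8 ≡ 228^2 = 51984 ≡ 332
313^16 ≡ 332^2 = 110224 ≡ 289
313^32 ≡ 289^2 = 83521 ≡ 110
313^64 ≡ 110^2 = 12100 ≡ 234
313^128 ≡ 234^2 = 54756 ≡ 312
175 = 128 + 32 + 8 + 4 + 2 + 1, so 313^175 ≡ 312·110·332·228·249·313 ≡ 313 (mod 349)
288·313 = 90144 ≡ 102 (mod 349)
102 ≡ 102 (mod 349); signature holds.

genuine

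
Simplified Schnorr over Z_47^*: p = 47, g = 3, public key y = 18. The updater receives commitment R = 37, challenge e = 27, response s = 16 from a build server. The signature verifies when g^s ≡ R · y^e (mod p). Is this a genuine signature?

g^s mod p:
3^2 = 9
3^4 ≡ 9^2 = 81 ≡ 34
3^8 ≡ 34^2 = 1156 ≡ 28
3^16 ≡ 28^2 = 784 ≡ 32
R · y^e mod p:
18^2 = 324 ≡ 42
18^4 ≡ 42^2 = 1764 ≡ 25
18^8 ≡ 25^2 = 625 ≡ 14
18^16 ≡ 14^2 = 196 ≡ 8
27 = 16 + 8 + 2 + 1, so 18^27 ≡ 8·14·42·18 ≡ 25 (mod 47)
37·25 = 925 ≡ 32 (mod 47)
32 ≡ 32 (mod 47); signature holds.

genuine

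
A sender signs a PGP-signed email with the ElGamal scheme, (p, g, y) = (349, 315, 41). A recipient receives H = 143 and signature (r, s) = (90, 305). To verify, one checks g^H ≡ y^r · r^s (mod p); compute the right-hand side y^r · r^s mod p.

117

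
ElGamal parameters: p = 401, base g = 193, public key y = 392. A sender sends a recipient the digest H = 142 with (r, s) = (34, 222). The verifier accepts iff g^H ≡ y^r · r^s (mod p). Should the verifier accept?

Left side g^H mod p:
193^142 mod 401 = 166
Right side y^r · r^s mod p:
392^34 mod 401 = 291
34^222 mod 401 = 312
291·312 = 90792 ≡ 166 (mod 401)
166 ≡ 166 (mod 401), so the signature is genuine.

accept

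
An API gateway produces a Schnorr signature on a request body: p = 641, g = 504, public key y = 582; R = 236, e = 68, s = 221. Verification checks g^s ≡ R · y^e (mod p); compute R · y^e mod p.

582^2 = 338724 ≡ 276
582^4 ≡ 276^2 = 76176 ≡ 538
582^8 ≡ 538^2 = 289444 ≡ 353
582^16 ≡ 353^2 = 124609 ≡ 255
582^32 ≡ 255^2 = 65025 ≡ 284
582^64 ≡ 284^2 = 80656 ≡ 531
68 = 64 + 4, so 582^68 ≡ 531·538 ≡ 433 (mod 641)
R · y^e ≡ 236·433 = 102188 ≡ 269 (mod 641)

269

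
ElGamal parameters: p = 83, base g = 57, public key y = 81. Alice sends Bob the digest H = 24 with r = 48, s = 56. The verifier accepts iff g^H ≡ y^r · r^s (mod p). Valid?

no

Left side g^H mod p:
57^2 = 3249 ≡ 12
57^4 ≡ 12^2 = 144 ≡ 61
57^8 ≡ 61^2 = 3721 ≡ 69
57^16 ≡ 69^2 = 4761 ≡ 30
24 = 16 + 8, so 57^24 ≡ 30·69 ≡ 78 (mod 83)
Right side y^r · r^s mod p:
81^2 = 6561 ≡ 4
81^4 ≡ 4^2 = 16
81^8 ≡ 16^2 = 256 ≡ 7
81^16 ≡ 7^2 = 49
81^32 ≡ 49^2 = 2401 ≡ 77
48 = 32 + 16, so 81^48 ≡ 77·49 ≡ 38 (mod 83)
48^2 = 2304 ≡ 63
48^4 ≡ 63^2 = 3969 ≡ 68
48^8 ≡ 68^2 = 4624 ≡ 59
48^16 ≡ 59^2 = 3481 ≡ 78
48^32 ≡ 78^2 = 6084 ≡ 25
56 = 32 + 16 + 8, so 48^56 ≡ 25·78·59 ≡ 12 (mod 83)
38·12 = 456 ≡ 41 (mod 83)
78 ≠ 41, so verification fails.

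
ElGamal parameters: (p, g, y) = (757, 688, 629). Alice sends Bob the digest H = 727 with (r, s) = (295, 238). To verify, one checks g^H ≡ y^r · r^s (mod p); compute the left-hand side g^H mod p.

Squares mod 757: 688^1≡688, 688^2≡219, 688^4≡270, 688^8≡228, 688^16≡508, 688^32≡684, 688^64≡30, 688^128≡143, 688^256≡10, 688^512≡100
727 = 512 + 128 + 64 + 16 + 4 + 2 + 1, so 688^727 ≡ 100·143·30·508·270·219·688 ≡ 207 (mod 757)

207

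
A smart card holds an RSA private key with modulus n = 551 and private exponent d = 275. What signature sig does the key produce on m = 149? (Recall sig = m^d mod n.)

42

m^275 mod 551 = 42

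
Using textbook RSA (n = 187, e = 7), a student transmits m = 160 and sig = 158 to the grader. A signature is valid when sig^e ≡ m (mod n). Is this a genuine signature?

forged

sig^2 ≡ 158^2 = 24964 ≡ 93
sig^4 ≡ 93^2 = 8649 ≡ 47
7 = 4 + 2 + 1, so sig^7 ≡ 47·93·158 ≡ 27 (mod 187)
The recovered value 27 does not match the digest 160.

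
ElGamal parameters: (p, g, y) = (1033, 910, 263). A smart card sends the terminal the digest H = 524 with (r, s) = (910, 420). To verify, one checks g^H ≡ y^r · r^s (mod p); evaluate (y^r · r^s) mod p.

1025

Squares mod 1033: 263^1≡263, 263^2≡991, 263^4≡731, 263^8≡300, 263^16≡129, 263^32≡113, 263^64≡373, 263^128≡707, 263^256≡910, 263^512≡667
910 = 512 + 256 + 128 + 8 + 4 + 2, so 263^910 ≡ 667·910·707·300·731·991 ≡ 335 (mod 1033)
Squares mod 1033: 910^1≡910, 910^2≡667, 910^4≡699, 910^8≡1025, 910^16≡64, 910^32≡997, 910^64≡263, 910^128≡991, 910^256≡731
420 = 256 + 128 + 32 + 4, so 910^420 ≡ 731·991·997·699 ≡ 296 (mod 1033)
y^r · r^s ≡ 335·296 = 99160 ≡ 1025 (mod 1033)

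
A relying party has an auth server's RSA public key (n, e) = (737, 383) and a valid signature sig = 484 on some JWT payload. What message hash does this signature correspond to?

sig^2 ≡ 484^2 = 234256 ≡ 627
sig^4 ≡ 627^2 = 393129 ≡ 308
sig^8 ≡ 308^2 = 94864 ≡ 528
sig^16 ≡ 528^2 = 278784 ≡ 198
sig^32 ≡ 198^2 = 39204 ≡ 143
sig^64 ≡ 143^2 = 20449 ≡ 550
sig^128 ≡ 550^2 = 302500 ≡ 330
sig^256 ≡ 330^2 = 108900 ≡ 561
383 = 256 + 64 + 32 + 16 + 8 + 4 + 2 + 1, so sig^383 ≡ 561·550·143·198·528·308·627·484 ≡ 550 (mod 737)

550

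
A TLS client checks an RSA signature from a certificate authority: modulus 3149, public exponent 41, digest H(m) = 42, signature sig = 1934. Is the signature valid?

valid

Squares mod 3149: sig^1≡1934, sig^2≡2493, sig^4≡2072, sig^8≡1097, sig^16≡491, sig^32≡1757
41 = 32 + 8 + 1, so sig^41 ≡ 1757·1097·1934 ≡ 42 (mod 3149)
sig^41 mod 3149 = 42 matches H(m).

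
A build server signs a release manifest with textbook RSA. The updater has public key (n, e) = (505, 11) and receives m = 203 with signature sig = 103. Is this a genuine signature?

forged

Squares mod 505: sig^1≡103, sig^2≡4, sig^4≡16, sig^8≡256
11 = 8 + 2 + 1, so sig^11 ≡ 256·4·103 ≡ 432 (mod 505)
432 ≠ 203, so verification fails.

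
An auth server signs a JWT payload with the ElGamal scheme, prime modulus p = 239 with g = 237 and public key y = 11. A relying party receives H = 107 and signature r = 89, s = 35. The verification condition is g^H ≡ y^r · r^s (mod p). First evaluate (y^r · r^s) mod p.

11^89 mod 239 = 34
89^35 mod 239 = 203
y^r · r^s ≡ 34·203 = 6902 ≡ 210 (mod 239)

210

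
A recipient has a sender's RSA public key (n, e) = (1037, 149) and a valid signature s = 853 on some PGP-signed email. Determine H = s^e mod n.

243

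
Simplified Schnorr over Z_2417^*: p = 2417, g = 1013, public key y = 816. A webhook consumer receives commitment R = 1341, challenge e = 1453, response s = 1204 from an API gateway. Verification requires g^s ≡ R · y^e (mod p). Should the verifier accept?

g^s mod p:
1013^2 = 1026169 ≡ 1361
1013^4 ≡ 1361^2 = 1852321 ≡ 899
1013^8 ≡ 899^2 = 808201 ≡ 923
1013^16 ≡ 923^2 = 851929 ≡ 1145
1013^32 ≡ 1145^2 = 1311025 ≡ 1011
1013^64 ≡ 1011^2 = 1022121 ≡ 2147
1013^128 ≡ 2147^2 = 4609609 ≡ 390
1013^256 ≡ 390^2 = 152100 ≡ 2246
1013^512 ≡ 2246^2 = 5044516 ≡ 237
1013^1024 ≡ 237^2 = 56169 ≡ 578
1204 = 1024 + 128 + 32 + 16 + 4, so 1013^1204 ≡ 578·390·1011·1145·899 ≡ 164 (mod 2417)
R · y^e mod p:
816^2 = 665856 ≡ 1181
816^4 ≡ 1181^2 = 1394761 ≡ 152
816^8 ≡ 152^2 = 23104 ≡ 1351
816^16 ≡ 1351^2 = 1825201 ≡ 366
816^32 ≡ 366^2 = 133956 ≡ 1021
816^64 ≡ 1021^2 = 1042441 ≡ 714
816^128 ≡ 714^2 = 509796 ≡ 2226
816^256 ≡ 2226^2 = 4955076 ≡ 226
816^512 ≡ 226^2 = 51076 ≡ 319
816^1024 ≡ 319^2 = 101761 ≡ 247
1453 = 1024 + 256 + 128 + 32 + 8 + 4 + 1, so 816^1453 ≡ 247·226·2226·1021·1351·152·816 ≡ 512 (mod 2417)
1341·512 = 686592 ≡ 164 (mod 2417)
164 ≡ 164 (mod 2417); signature holds.

accept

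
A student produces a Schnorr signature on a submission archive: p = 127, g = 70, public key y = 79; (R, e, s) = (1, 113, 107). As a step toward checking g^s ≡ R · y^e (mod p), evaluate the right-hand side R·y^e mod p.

79^2 = 6241 ≡ 18
79^4 ≡ 18^2 = 324 ≡ 70
79^8 ≡ 70^2 = 4900 ≡ 74
79^16 ≡ 74^2 = 5476 ≡ 15
79^32 ≡ 15^2 = 225 ≡ 98
79^64 ≡ 98^2 = 9604 ≡ 79
113 = 64 + 32 + 16 + 1, so 79^113 ≡ 79·98·15·79 ≡ 44 (mod 127)
R · y^e ≡ 1·44 = 44 ≡ 44 (mod 127)

44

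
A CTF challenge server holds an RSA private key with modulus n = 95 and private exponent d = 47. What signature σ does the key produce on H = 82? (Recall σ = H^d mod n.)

H^47 mod 95 = 93

93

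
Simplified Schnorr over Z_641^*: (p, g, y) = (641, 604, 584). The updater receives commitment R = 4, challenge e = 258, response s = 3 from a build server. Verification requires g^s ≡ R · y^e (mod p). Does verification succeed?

fails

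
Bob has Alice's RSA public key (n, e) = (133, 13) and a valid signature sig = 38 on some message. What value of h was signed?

38

sig^2 ≡ 38^2 = 1444 ≡ 114
sig^4 ≡ 114^2 = 12996 ≡ 95
sig^8 ≡ 95^2 = 9025 ≡ 114
13 = 8 + 4 + 1, so sig^13 ≡ 114·95·38 ≡ 38 (mod 133)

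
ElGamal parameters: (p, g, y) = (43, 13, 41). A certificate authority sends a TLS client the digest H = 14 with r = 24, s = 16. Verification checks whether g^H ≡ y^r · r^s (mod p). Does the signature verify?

verifies

Left side g^H mod p:
13^2 = 169 ≡ 40
13^4 ≡ 40^2 = 1600 ≡ 9
13^8 ≡ 9^2 = 81 ≡ 38
14 = 8 + 4 + 2, so 13^14 ≡ 38·9·40 ≡ 6 (mod 43)
Right side y^r · r^s mod p:
41^2 = 1681 ≡ 4
41^4 ≡ 4^2 = 16
41^8 ≡ 16^2 = 256 ≡ 41
41^16 ≡ 41^2 = 1681 ≡ 4
24 = 16 + 8, so 41^24 ≡ 4·41 ≡ 35 (mod 43)
24^2 = 576 ≡ 17
24^4 ≡ 17^2 = 289 ≡ 31
24^8 ≡ 31^2 = 961 ≡ 15
24^16 ≡ 15^2 = 225 ≡ 10
35·10 = 350 ≡ 6 (mod 43)
6 ≡ 6 (mod 43), so the signature is genuine.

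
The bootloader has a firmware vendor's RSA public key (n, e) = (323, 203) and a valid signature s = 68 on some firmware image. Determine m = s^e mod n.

s^2 ≡ 68^2 = 4624 ≡ 102
s^4 ≡ 102^2 = 10404 ≡ 68
s^8 ≡ 68^2 = 4624 ≡ 102
s^16 ≡ 102^2 = 10404 ≡ 68
s^32 ≡ 68^2 = 4624 ≡ 102
s^64 ≡ 102^2 = 10404 ≡ 68
s^128 ≡ 68^2 = 4624 ≡ 102
203 = 128 + 64 + 8 + 2 + 1, so s^203 ≡ 102·68·102·102·68 ≡ 102 (mod 323)

102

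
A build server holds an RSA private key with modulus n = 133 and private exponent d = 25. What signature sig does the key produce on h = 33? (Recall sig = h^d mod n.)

Squares mod 133: h^1≡33, h^2≡25, h^4≡93, h^8≡4, h^16≡16
25 = 16 + 8 + 1, so h^25 ≡ 16·4·33 ≡ 117 (mod 133)

117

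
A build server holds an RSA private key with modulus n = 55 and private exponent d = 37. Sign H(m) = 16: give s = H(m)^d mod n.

36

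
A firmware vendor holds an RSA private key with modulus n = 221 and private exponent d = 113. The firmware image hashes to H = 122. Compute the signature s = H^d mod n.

122

Squares mod 221: H^1≡122, H^2≡77, H^4≡183, H^8≡118, H^16≡1, H^32≡1, H^64≡1
113 = 64 + 32 + 16 + 1, so H^113 ≡ 1·1·1·122 ≡ 122 (mod 221)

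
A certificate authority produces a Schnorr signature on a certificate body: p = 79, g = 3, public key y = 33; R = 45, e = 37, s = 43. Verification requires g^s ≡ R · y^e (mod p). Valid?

yes

g^s mod p:
3^2 = 9
3^4 ≡ 9^2 = 81 ≡ 2
3^8 ≡ 2^2 = 4
3^16 ≡ 4^2 = 16
3^32 ≡ 16^2 = 256 ≡ 19
43 = 32 + 8 + 2 + 1, so 3^43 ≡ 19·4·9·3 ≡ 77 (mod 79)
R · y^e mod p:
33^2 = 1089 ≡ 62
33^4 ≡ 62^2 = 3844 ≡ 52
33^8 ≡ 52^2 = 2704 ≡ 18
33^16 ≡ 18^2 = 324 ≡ 8
33^32 ≡ 8^2 = 64
37 = 32 + 4 + 1, so 33^37 ≡ 64·52·33 ≡ 14 (mod 79)
45·14 = 630 ≡ 77 (mod 79)
77 ≡ 77 (mod 79); signature holds.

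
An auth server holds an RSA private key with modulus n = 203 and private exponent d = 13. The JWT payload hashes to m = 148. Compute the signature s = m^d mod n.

106

Squares mod 203: m^1≡148, m^2≡183, m^4≡197, m^8≡36
13 = 8 + 4 + 1, so m^13 ≡ 36·197·148 ≡ 106 (mod 203)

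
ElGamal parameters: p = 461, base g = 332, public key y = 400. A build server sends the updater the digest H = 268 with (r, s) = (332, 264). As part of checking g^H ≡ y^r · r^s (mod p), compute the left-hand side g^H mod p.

292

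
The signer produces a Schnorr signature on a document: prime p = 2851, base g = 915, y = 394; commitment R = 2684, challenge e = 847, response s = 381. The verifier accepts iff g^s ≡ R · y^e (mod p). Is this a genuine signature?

genuine

g^s mod p:
915^2 = 837225 ≡ 1882
915^4 ≡ 1882^2 = 3541924 ≡ 982
915^8 ≡ 982^2 = 964324 ≡ 686
915^16 ≡ 686^2 = 470596 ≡ 181
915^32 ≡ 181^2 = 32761 ≡ 1400
915^64 ≡ 1400^2 = 1960000 ≡ 1363
915^128 ≡ 1363^2 = 1857769 ≡ 1768
915^256 ≡ 1768^2 = 3125824 ≡ 1128
381 = 256 + 64 + 32 + 16 + 8 + 4 + 1, so 915^381 ≡ 1128·1363·1400·181·686·982·915 ≡ 2578 (mod 2851)
R · y^e mod p:
394^2 = 155236 ≡ 1282
394^4 ≡ 1282^2 = 1643524 ≡ 1348
394^8 ≡ 1348^2 = 1817104 ≡ 1017
394^16 ≡ 1017^2 = 1034289 ≡ 2227
394^32 ≡ 2227^2 = 4959529 ≡ 1640
394^64 ≡ 1640^2 = 2689600 ≡ 1107
394^128 ≡ 1107^2 = 1225449 ≡ 2370
394^256 ≡ 2370^2 = 5616900 ≡ 430
394^512 ≡ 430^2 = 184900 ≡ 2436
847 = 512 + 256 + 64 + 8 + 4 + 2 + 1, so 394^847 ≡ 2436·430·1107·1017·1348·1282·394 ≡ 326 (mod 2851)
2684·326 = 874984 ≡ 2578 (mod 2851)
2578 ≡ 2578 (mod 2851); signature holds.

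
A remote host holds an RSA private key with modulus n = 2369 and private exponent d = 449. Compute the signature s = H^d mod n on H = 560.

H^2 ≡ 560^2 = 313600 ≡ 892
H^4 ≡ 892^2 = 795664 ≡ 2049
H^8 ≡ 2049^2 = 4198401 ≡ 533
H^16 ≡ 533^2 = 284089 ≡ 2178
H^32 ≡ 2178^2 = 4743684 ≡ 946
H^64 ≡ 946^2 = 894916 ≡ 1803
H^128 ≡ 1803^2 = 3250809 ≡ 541
H^256 ≡ 541^2 = 292681 ≡ 1294
449 = 256 + 128 + 64 + 1, so H^449 ≡ 1294·541·1803·560 ≡ 2309 (mod 2369)

2309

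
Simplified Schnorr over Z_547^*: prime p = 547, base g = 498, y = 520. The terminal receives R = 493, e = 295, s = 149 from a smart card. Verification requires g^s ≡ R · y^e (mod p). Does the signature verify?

g^s mod p:
498^2 = 248004 ≡ 213
498^4 ≡ 213^2 = 45369 ≡ 515
498^8 ≡ 515^2 = 265225 ≡ 477
498^16 ≡ 477^2 = 227529 ≡ 524
498^32 ≡ 524^2 = 274576 ≡ 529
498^64 ≡ 529^2 = 279841 ≡ 324
498^128 ≡ 324^2 = 104976 ≡ 499
149 = 128 + 16 + 4 + 1, so 498^149 ≡ 499·524·515·498 ≡ 364 (mod 547)
R · y^e mod p:
520^2 = 270400 ≡ 182
520^4 ≡ 182^2 = 33124 ≡ 304
520^8 ≡ 304^2 = 92416 ≡ 520
520^16 ≡ 520^2 = 270400 ≡ 182
520^32 ≡ 182^2 = 33124 ≡ 304
520^64 ≡ 304^2 = 92416 ≡ 520
520^128 ≡ 520^2 = 270400 ≡ 182
520^256 ≡ 182^2 = 33124 ≡ 304
295 = 256 + 32 + 4 + 2 + 1, so 520^295 ≡ 304·304·304·182·520 ≡ 520 (mod 547)
493·520 = 256360 ≡ 364 (mod 547)
364 ≡ 364 (mod 547); signature holds.

verifies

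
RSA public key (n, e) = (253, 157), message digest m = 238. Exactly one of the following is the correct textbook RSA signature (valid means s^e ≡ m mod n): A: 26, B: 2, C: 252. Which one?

Candidate A: Squares mod 253: 26^1≡26, 26^2≡170, 26^4≡58, 26^8≡75, 26^16≡59, 26^32≡192, 26^64≡179, 26^128≡163; 157 = 128 + 16 + 8 + 4 + 1, so 26^157 ≡ 163·59·75·58·26 ≡ 27 (mod 253)
Candidate B: Squares mod 253: 2^1≡2, 2^2≡4, 2^4≡16, 2^8≡3, 2^16≡9, 2^32≡81, 2^64≡236, 2^128≡36; 157 = 128 + 16 + 8 + 4 + 1, so 2^157 ≡ 36·9·3·16·2 ≡ 238 (mod 253)
  → matches m = 238
Candidate C: Squares mod 253: 252^1≡252, 252^2≡1, 252^4≡1, 252^8≡1, 252^16≡1, 252^32≡1, 252^64≡1, 252^128≡1; 157 = 128 + 16 + 8 + 4 + 1, so 252^157 ≡ 1·1·1·1·252 ≡ 252 (mod 253)

B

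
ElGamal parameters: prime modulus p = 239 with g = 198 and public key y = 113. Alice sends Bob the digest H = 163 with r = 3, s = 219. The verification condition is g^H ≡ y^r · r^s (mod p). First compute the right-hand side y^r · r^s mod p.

113^3 mod 239 = 54
3^219 mod 239 = 197
y^r · r^s ≡ 54·197 = 10638 ≡ 122 (mod 239)

122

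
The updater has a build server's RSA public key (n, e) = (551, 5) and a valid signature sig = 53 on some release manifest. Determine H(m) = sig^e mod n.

268

sig^2 ≡ 53^2 = 2809 ≡ 54
sig^4 ≡ 54^2 = 2916 ≡ 161
5 = 4 + 1, so sig^5 ≡ 161·53 ≡ 268 (mod 551)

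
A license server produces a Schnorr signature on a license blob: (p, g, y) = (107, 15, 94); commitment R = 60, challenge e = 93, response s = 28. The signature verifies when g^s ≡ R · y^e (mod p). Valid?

yes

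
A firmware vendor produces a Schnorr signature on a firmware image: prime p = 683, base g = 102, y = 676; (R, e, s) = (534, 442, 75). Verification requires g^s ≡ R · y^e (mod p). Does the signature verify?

does not verify

g^s mod p:
102^75 mod 683 = 185
R · y^e mod p:
676^442 mod 683 = 441
534·441 = 235494 ≡ 542 (mod 683)
185 ≠ 542; the check fails.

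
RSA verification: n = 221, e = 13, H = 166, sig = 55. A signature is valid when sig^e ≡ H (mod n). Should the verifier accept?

reject

Squares mod 221: sig^1≡55, sig^2≡152, sig^4≡120, sig^8≡35
13 = 8 + 4 + 1, so sig^13 ≡ 35·120·55 ≡ 55 (mod 221)
55 ≠ 166, so verification fails.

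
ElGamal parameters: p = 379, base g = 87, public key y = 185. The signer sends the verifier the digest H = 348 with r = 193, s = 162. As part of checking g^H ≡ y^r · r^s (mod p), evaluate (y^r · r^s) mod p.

185^2 = 34225 ≡ 115
185^4 ≡ 115^2 = 13225 ≡ 339
185^8 ≡ 339^2 = 114921 ≡ 84
185^16 ≡ 84^2 = 7056 ≡ 234
185^32 ≡ 234^2 = 54756 ≡ 180
185^64 ≡ 180^2 = 32400 ≡ 185
185^128 ≡ 185^2 = 34225 ≡ 115
193 = 128 + 64 + 1, so 185^193 ≡ 115·185·185 ≡ 339 (mod 379)
193^2 = 37249 ≡ 107
193^4 ≡ 107^2 = 11449 ≡ 79
193^8 ≡ 79^2 = 6241 ≡ 177
193^16 ≡ 177^2 = 31329 ≡ 251
193^32 ≡ 251^2 = 63001 ≡ 87
193^64 ≡ 87^2 = 7569 ≡ 368
193^128 ≡ 368^2 = 135424 ≡ 121
162 = 128 + 32 + 2, so 193^162 ≡ 121·87·107 ≡ 1 (mod 379)
y^r · r^s ≡ 339·1 = 339 ≡ 339 (mod 379)

339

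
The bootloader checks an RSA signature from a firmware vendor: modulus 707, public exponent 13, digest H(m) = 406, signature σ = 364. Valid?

σ^2 ≡ 364^2 = 132496 ≡ 287
σ^4 ≡ 287^2 = 82369 ≡ 357
σ^8 ≡ 357^2 = 127449 ≡ 189
13 = 8 + 4 + 1, so σ^13 ≡ 189·357·364 ≡ 406 (mod 707)
σ^13 mod 707 = 406 matches H(m).

yes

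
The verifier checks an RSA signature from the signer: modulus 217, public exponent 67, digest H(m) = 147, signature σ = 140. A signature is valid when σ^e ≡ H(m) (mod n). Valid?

σ^2 ≡ 140^2 = 19600 ≡ 70
σ^4 ≡ 70^2 = 4900 ≡ 126
σ^8 ≡ 126^2 = 15876 ≡ 35
σ^16 ≡ 35^2 = 1225 ≡ 140
σ^32 ≡ 140^2 = 19600 ≡ 70
σ^64 ≡ 70^2 = 4900 ≡ 126
67 = 64 + 2 + 1, so σ^67 ≡ 126·70·140 ≡ 70 (mod 217)
The recovered value 70 does not match the digest 147.

no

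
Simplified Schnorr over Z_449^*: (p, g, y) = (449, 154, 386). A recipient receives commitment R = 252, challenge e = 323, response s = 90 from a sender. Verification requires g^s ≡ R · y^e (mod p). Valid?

g^s mod p:
154^2 = 23716 ≡ 368
154^4 ≡ 368^2 = 135424 ≡ 275
154^8 ≡ 275^2 = 75625 ≡ 193
154^16 ≡ 193^2 = 37249 ≡ 431
154^32 ≡ 431^2 = 185761 ≡ 324
154^64 ≡ 324^2 = 104976 ≡ 359
90 = 64 + 16 + 8 + 2, so 154^90 ≡ 359·431·193·368 ≡ 385 (mod 449)
R · y^e mod p:
386^2 = 148996 ≡ 377
386^4 ≡ 377^2 = 142129 ≡ 245
386^8 ≡ 245^2 = 60025 ≡ 308
386^16 ≡ 308^2 = 94864 ≡ 125
386^32 ≡ 125^2 = 15625 ≡ 359
386^64 ≡ 359^2 = 128881 ≡ 18
386^128 ≡ 18^2 = 324
386^256 ≡ 324^2 = 104976 ≡ 359
323 = 256 + 64 + 2 + 1, so 386^323 ≡ 359·18·377·386 ≡ 14 (mod 449)
252·14 = 3528 ≡ 385 (mod 449)
385 ≡ 385 (mod 449); signature holds.

yes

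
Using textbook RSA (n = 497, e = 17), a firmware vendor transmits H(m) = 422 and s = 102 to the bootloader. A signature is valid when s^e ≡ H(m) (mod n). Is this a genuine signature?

genuine

Squares mod 497: s^1≡102, s^2≡464, s^4≡95, s^8≡79, s^16≡277
17 = 16 + 1, so s^17 ≡ 277·102 ≡ 422 (mod 497)
Since 422 equals the digest 422, verification succeeds.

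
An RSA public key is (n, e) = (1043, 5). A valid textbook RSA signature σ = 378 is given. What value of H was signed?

791

σ^2 ≡ 378^2 = 142884 ≡ 1036
σ^4 ≡ 1036^2 = 1073296 ≡ 49
5 = 4 + 1, so σ^5 ≡ 49·378 ≡ 791 (mod 1043)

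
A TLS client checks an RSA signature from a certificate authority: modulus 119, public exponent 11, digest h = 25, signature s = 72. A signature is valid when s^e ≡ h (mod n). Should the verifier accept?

Squares mod 119: s^1≡72, s^2≡67, s^4≡86, s^8≡18
11 = 8 + 2 + 1, so s^11 ≡ 18·67·72 ≡ 81 (mod 119)
s^11 mod 119 = 81, but h = 25.

reject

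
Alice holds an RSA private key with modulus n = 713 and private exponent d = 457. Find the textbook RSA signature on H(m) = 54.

(H(m))^2 ≡ 54^2 = 2916 ≡ 64
(H(m))^4 ≡ 64^2 = 4096 ≡ 531
(H(m))^8 ≡ 531^2 = 281961 ≡ 326
(H(m))^16 ≡ 326^2 = 106276 ≡ 39
(H(m))^32 ≡ 39^2 = 1521 ≡ 95
(H(m))^64 ≡ 95^2 = 9025 ≡ 469
(H(m))^128 ≡ 469^2 = 219961 ≡ 357
(H(m))^256 ≡ 357^2 = 127449 ≡ 535
457 = 256 + 128 + 64 + 8 + 1, so (H(m))^457 ≡ 535·357·469·326·54 ≡ 680 (mod 713)

680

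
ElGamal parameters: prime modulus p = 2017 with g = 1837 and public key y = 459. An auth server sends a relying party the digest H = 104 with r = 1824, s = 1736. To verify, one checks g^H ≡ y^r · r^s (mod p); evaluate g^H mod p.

994

1837^2 = 3374569 ≡ 128
1837^4 ≡ 128^2 = 16384 ≡ 248
1837^8 ≡ 248^2 = 61504 ≡ 994
1837^16 ≡ 994^2 = 988036 ≡ 1723
1837^32 ≡ 1723^2 = 2968729 ≡ 1722
1837^64 ≡ 1722^2 = 2965284 ≡ 294
104 = 64 + 32 + 8, so 1837^104 ≡ 294·1722·994 ≡ 994 (mod 2017)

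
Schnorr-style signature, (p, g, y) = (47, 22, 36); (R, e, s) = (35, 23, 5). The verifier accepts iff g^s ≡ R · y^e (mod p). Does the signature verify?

verifies

g^s mod p:
22^2 = 484 ≡ 14
22^4 ≡ 14^2 = 196 ≡ 8
5 = 4 + 1, so 22^5 ≡ 8·22 ≡ 35 (mod 47)
R · y^e mod p:
36^2 = 1296 ≡ 27
36^4 ≡ 27^2 = 729 ≡ 24
36^8 ≡ 24^2 = 576 ≡ 12
36^16 ≡ 12^2 = 144 ≡ 3
23 = 16 + 4 + 2 + 1, so 36^23 ≡ 3·24·27·36 ≡ 1 (mod 47)
35·1 = 35 ≡ 35 (mod 47)
35 ≡ 35 (mod 47); signature holds.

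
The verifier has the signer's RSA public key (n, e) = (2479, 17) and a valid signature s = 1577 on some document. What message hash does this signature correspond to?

s^17 mod 2479 = 341

341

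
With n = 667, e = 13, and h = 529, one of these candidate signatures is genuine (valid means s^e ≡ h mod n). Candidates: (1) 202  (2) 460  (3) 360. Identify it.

Candidate 1: Squares mod 667: 202^1≡202, 202^2≡117, 202^4≡349, 202^8≡407; 13 = 8 + 4 + 1, so 202^13 ≡ 407·349·202 ≡ 347 (mod 667)
Candidate 2: Squares mod 667: 460^1≡460, 460^2≡161, 460^4≡575, 460^8≡460; 13 = 8 + 4 + 1, so 460^13 ≡ 460·575·460 ≡ 529 (mod 667)
  → matches h = 529
Candidate 3: Squares mod 667: 360^1≡360, 360^2≡202, 360^4≡117, 360^8≡349; 13 = 8 + 4 + 1, so 360^13 ≡ 349·117·360 ≡ 534 (mod 667)

2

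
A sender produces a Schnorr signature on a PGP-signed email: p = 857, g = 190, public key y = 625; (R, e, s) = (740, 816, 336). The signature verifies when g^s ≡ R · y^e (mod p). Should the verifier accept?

g^s mod p:
190^2 = 36100 ≡ 106
190^4 ≡ 106^2 = 11236 ≡ 95
190^8 ≡ 95^2 = 9025 ≡ 455
190^16 ≡ 455^2 = 207025 ≡ 488
190^32 ≡ 488^2 = 238144 ≡ 755
190^64 ≡ 755^2 = 570025 ≡ 120
190^128 ≡ 120^2 = 14400 ≡ 688
190^256 ≡ 688^2 = 473344 ≡ 280
336 = 256 + 64 + 16, so 190^336 ≡ 280·120·488 ≡ 676 (mod 857)
R · y^e mod p:
625^2 = 390625 ≡ 690
625^4 ≡ 690^2 = 476100 ≡ 465
625^8 ≡ 465^2 = 216225 ≡ 261
625^16 ≡ 261^2 = 68121 ≡ 418
625^32 ≡ 418^2 = 174724 ≡ 753
625^64 ≡ 753^2 = 567009 ≡ 532
625^128 ≡ 532^2 = 283024 ≡ 214
625^256 ≡ 214^2 = 45796 ≡ 375
625^512 ≡ 375^2 = 140625 ≡ 77
816 = 512 + 256 + 32 + 16, so 625^816 ≡ 77·375·753·418 ≡ 756 (mod 857)
740·756 = 559440 ≡ 676 (mod 857)
676 ≡ 676 (mod 857); signature holds.

accept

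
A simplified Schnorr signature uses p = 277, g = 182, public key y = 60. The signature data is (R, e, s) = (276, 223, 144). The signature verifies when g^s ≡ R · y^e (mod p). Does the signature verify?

g^s mod p:
182^2 = 33124 ≡ 161
182^4 ≡ 161^2 = 25921 ≡ 160
182^8 ≡ 160^2 = 25600 ≡ 116
182^16 ≡ 116^2 = 13456 ≡ 160
182^32 ≡ 160^2 = 25600 ≡ 116
182^64 ≡ 116^2 = 13456 ≡ 160
182^128 ≡ 160^2 = 25600 ≡ 116
144 = 128 + 16, so 182^144 ≡ 116·160 ≡ 1 (mod 277)
R · y^e mod p:
60^2 = 3600 ≡ 276
60^4 ≡ 276^2 = 76176 ≡ 1
60^8 ≡ 1^2 = 1
60^16 ≡ 1^2 = 1
60^32 ≡ 1^2 = 1
60^64 ≡ 1^2 = 1
60^128 ≡ 1^2 = 1
223 = 128 + 64 + 16 + 8 + 4 + 2 + 1, so 60^223 ≡ 1·1·1·1·1·276·60 ≡ 217 (mod 277)
276·217 = 59892 ≡ 60 (mod 277)
1 ≠ 60; the check fails.

does not verify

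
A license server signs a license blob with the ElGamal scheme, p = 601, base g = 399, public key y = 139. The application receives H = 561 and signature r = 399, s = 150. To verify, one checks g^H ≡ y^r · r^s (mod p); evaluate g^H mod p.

399^2 = 159201 ≡ 537
399^4 ≡ 537^2 = 288369 ≡ 490
399^8 ≡ 490^2 = 240100 ≡ 301
399^16 ≡ 301^2 = 90601 ≡ 451
399^32 ≡ 451^2 = 203401 ≡ 263
399^64 ≡ 263^2 = 69169 ≡ 54
399^128 ≡ 54^2 = 2916 ≡ 512
399^256 ≡ 512^2 = 262144 ≡ 108
399^512 ≡ 108^2 = 11664 ≡ 245
561 = 512 + 32 + 16 + 1, so 399^561 ≡ 245·263·451·399 ≡ 147 (mod 601)

147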